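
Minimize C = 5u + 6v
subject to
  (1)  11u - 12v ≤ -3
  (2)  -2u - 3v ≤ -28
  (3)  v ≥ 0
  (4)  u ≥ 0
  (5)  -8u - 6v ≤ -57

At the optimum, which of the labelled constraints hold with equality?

(2) and (5)

Corner points and C = 5u + 6v:
  (109/19, 314/57) → C = 1173/19
  (1/4, 55/6) → C = 225/4
  (0, 19/2) → C = 57
The feasible region is unbounded (it extends along (0, 1), (12, 11)), but C strictly increases along every unbounded feasible direction, so there is no improving ray and the minimum is attained at a vertex.

The minimum is at (1/4, 55/6). Substituting into each constraint, equality holds for (2) and (5); the remaining constraints have slack.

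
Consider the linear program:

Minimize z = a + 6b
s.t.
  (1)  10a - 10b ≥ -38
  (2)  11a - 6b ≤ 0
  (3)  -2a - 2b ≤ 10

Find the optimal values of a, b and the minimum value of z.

a = -30/17, b = -55/17, minimum z = -360/17

Vertices and z = a + 6b:
  (114/25, 209/25) → z = 1368/25
  (-22/5, -3/5) → z = -8
  (-30/17, -55/17) → z = -360/17

The binding constraints are 11a - 6b = 0 and -2a - 2b = 10.
Solving simultaneously gives a = -30/17, b = -55/17.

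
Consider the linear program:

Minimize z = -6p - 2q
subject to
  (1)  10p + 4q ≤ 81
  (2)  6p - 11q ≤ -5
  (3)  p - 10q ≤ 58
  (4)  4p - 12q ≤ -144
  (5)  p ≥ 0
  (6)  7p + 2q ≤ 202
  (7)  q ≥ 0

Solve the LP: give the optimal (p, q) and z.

Extreme points and z = -6p - 2q:
  (99/34, 441/34) → z = -738/17
  (0, 81/4) → z = -81/2
  (0, 12) → z = -24

At the optimal vertex, 10p + 4q = 81 and 4p - 12q = -144.
Solving simultaneously gives p = 99/34, q = 441/34.

p = 99/34, q = 441/34, minimum z = -738/17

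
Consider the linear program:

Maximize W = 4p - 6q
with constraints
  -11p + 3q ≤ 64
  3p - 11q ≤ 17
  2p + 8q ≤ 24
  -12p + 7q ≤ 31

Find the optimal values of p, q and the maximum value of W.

Extreme points and W = 4p - 6q:
  (200/23, 19/23) → W = 686/23
  (-460/111, -99/37) → W = -58/111
  (-8/11, 35/11) → W = -22

At the optimal vertex, 3p - 11q = 17 and 2p + 8q = 24.
Solving simultaneously gives p = 200/23, q = 19/23.

p = 200/23, q = 19/23, maximum W = 686/23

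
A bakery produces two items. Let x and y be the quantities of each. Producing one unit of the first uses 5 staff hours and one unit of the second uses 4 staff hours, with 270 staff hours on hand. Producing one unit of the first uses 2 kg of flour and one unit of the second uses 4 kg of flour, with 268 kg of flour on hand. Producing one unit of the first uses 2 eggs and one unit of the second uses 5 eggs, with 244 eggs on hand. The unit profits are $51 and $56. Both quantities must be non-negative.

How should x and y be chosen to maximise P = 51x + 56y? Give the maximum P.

x = 22, y = 40, maximum P = 3362

Feasible corners and P = 51x + 56y:
  (0, 0) → P = 0
  (0, 244/5) → P = 13664/5
  (54, 0) → P = 2754
  (22, 40) → P = 3362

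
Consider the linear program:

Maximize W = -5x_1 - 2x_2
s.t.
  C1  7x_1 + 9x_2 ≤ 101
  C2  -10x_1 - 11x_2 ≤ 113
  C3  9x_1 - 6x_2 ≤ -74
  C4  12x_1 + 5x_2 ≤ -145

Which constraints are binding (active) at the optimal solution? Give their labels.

Feasible corners and W = -5x_1 - 2x_2:
  (-2128/13, 1801/13) → W = 7038/13
  (-1810/73, 2227/73) → W = 4596/73
  (-515/41, 47/41) → W = 2481/41

The maximum is at (-2128/13, 1801/13). Substituting into each constraint, equality holds for C1 and C2; the remaining constraints have slack.

C1 and C2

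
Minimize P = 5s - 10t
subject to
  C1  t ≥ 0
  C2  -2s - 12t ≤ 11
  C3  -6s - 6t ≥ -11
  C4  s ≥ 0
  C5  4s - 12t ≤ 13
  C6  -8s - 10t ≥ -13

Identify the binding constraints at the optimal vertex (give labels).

C4 and C6

Extreme points and P = 5s - 10t:
  (0, 0) → P = 0
  (13/8, 0) → P = 65/8
  (0, 13/10) → P = -13

The minimum is at (0, 13/10). Substituting into each constraint, equality holds for C4 and C6; the remaining constraints have slack.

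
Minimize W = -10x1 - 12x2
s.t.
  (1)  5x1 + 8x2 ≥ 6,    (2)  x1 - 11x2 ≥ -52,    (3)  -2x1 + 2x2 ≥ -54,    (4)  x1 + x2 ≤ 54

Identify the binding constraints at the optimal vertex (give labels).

(2) and (3)

Feasible corners and W = -10x1 - 12x2:
  (-50/9, 38/9) → W = 44/9
  (222/13, -129/13) → W = -672/13
  (349/10, 79/10) → W = -2219/5

The minimum is at (349/10, 79/10). Substituting into each constraint, equality holds for (2) and (3); the remaining constraints have slack.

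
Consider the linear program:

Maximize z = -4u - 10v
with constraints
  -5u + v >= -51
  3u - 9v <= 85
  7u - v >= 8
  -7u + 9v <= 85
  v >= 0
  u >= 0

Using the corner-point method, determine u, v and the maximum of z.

Corner points and z = -4u - 10v:
  (272/19, 391/19) → z = -4998/19
  (51/5, 0) → z = -204/5
  (157/56, 93/8) → z = -3569/28
  (8/7, 0) → z = -32/7

The optimum lies where 7u - v = 8 and v = 0.
Solving simultaneously gives u = 8/7, v = 0.

u = 8/7, v = 0, maximum z = -32/7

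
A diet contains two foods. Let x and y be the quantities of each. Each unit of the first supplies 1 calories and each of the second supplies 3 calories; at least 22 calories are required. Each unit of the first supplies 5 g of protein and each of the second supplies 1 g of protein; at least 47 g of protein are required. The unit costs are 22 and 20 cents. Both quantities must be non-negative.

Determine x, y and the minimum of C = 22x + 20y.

The feasible region is unbounded (it extends along (0, 1), (1, 0)), but C strictly increases along every unbounded feasible direction, so there is no improving ray and the minimum is attained at a vertex.

At the optimal vertex, x + 3y = 22 and 5x + y = 47.
Solving simultaneously gives x = 17/2, y = 9/2.

x = 17/2, y = 9/2, minimum C = 277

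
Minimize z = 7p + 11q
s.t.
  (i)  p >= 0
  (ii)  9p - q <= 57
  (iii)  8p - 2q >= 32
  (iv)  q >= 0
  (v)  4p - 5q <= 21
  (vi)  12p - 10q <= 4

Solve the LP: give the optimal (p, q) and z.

Extreme points and z = 7p + 11q:
  (41/5, 84/5) → z = 1211/5
  (283/39, 108/13) → z = 5545/39
  (39/7, 44/7) → z = 757/7

p = 39/7, q = 44/7, minimum z = 757/7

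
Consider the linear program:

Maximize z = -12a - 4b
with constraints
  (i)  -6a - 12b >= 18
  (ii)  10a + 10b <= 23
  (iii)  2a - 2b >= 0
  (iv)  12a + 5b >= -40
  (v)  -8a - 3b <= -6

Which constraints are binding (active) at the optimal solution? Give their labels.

(i) and (v)

Feasible corners and z = -12a - 4b:
  (38/5, -53/10) → z = -70
  (21/13, -30/13) → z = -132/13
  (75/2, -98) → z = -58
The feasible region is unbounded (it extends along (5, -12), (1, -1)), but z strictly decreases along every unbounded feasible direction, so there is no improving ray and the maximum is attained at a vertex.

The maximum is at (21/13, -30/13). Substituting into each constraint, equality holds for (i) and (v); the remaining constraints have slack.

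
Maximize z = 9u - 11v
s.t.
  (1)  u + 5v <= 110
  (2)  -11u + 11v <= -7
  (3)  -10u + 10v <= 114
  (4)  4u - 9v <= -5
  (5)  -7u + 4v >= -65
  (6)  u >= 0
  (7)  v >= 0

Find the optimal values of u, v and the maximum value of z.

u = 605/47, v = 295/47, maximum z = 2200/47

Corner points and z = 9u - 11v:
  (415/22, 401/22) → z = -338/11
  (255/13, 235/13) → z = -290/13
  (118/55, 83/55) → z = 149/55
  (605/47, 295/47) → z = 2200/47

At the optimal vertex, 4u - 9v = -5 and -7u + 4v = -65.
Solving simultaneously gives u = 605/47, v = 295/47.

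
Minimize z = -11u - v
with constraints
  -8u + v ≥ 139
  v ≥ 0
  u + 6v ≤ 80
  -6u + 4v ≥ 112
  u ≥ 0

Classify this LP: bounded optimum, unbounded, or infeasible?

infeasible

The boundaries -8u + v = 139 and u + 6v = 80 meet at (-754/49, 779/49), but that point violates u ≥ 0. Every candidate vertex is excluded by some other constraint, so the feasible region is empty.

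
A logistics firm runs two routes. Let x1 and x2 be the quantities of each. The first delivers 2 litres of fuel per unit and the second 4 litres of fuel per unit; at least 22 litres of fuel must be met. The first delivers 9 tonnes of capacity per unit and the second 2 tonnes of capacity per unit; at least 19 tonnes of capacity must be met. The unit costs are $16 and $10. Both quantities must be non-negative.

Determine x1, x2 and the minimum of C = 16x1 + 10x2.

x1 = 1, x2 = 5, minimum C = 66

Extreme points and C = 16x1 + 10x2:
  (0, 19/2) → C = 95
  (11, 0) → C = 176
  (1, 5) → C = 66
The feasible region is unbounded (it extends along (0, 1), (1, 0)), but C strictly increases along every unbounded feasible direction, so there is no improving ray and the minimum is attained at a vertex.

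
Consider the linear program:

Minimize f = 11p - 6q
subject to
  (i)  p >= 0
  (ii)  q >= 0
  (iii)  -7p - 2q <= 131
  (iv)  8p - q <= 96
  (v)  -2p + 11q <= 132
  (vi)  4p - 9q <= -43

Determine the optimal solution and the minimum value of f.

Feasible corners and f = 11p - 6q:
  (0, 12) → f = -72
  (0, 43/9) → f = -86/3
  (594/43, 624/43) → f = 2790/43
  (907/68, 182/17) → f = 5609/68

p = 0, q = 12, minimum f = -72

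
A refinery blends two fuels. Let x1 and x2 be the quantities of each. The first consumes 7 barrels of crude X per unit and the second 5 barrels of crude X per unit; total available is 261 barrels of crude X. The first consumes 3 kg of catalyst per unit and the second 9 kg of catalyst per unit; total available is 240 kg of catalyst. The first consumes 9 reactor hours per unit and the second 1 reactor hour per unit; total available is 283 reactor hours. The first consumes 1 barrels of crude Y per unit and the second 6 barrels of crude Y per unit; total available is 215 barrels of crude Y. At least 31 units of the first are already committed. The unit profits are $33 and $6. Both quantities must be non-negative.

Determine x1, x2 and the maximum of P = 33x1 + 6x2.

x1 = 31, x2 = 4, maximum P = 1047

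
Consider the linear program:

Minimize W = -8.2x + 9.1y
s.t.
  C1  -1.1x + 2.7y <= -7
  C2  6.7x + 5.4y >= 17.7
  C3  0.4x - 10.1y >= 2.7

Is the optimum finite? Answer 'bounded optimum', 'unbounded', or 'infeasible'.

From the feasible point (317/89, -2743/2403), moving in the direction (5.4, -6.7) keeps every constraint satisfied while W decreases without bound.

unbounded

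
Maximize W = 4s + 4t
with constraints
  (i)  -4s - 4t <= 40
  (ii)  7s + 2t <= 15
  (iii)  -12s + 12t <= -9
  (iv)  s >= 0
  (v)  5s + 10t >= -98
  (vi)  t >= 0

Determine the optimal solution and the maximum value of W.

Corner points and W = 4s + 4t:
  (11/6, 13/12) → W = 35/3
  (15/7, 0) → W = 60/7
  (3/4, 0) → W = 3

s = 11/6, t = 13/12, maximum W = 35/3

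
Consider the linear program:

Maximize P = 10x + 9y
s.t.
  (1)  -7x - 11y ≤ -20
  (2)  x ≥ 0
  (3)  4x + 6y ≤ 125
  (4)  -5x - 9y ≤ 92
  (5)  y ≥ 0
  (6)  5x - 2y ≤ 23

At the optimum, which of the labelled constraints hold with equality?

Feasible corners and P = 10x + 9y:
  (0, 20/11) → P = 180/11
  (20/7, 0) → P = 200/7
  (0, 125/6) → P = 375/2
  (194/19, 533/38) → P = 8677/38
  (23/5, 0) → P = 46

The maximum is at (194/19, 533/38). Substituting into each constraint, equality holds for (3) and (6); the remaining constraints have slack.

(3) and (6)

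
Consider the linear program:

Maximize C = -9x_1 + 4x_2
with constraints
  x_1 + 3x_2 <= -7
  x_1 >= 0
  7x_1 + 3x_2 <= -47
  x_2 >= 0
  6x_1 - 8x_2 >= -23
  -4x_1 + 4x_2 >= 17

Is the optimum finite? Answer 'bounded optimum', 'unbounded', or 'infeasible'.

infeasible

The boundaries 6x_1 - 8x_2 = -23 and -4x_1 + 4x_2 = 17 meet at (-11/2, -5/4), but that point violates x_1 ≥ 0. Every candidate vertex is excluded by some other constraint, so the feasible region is empty.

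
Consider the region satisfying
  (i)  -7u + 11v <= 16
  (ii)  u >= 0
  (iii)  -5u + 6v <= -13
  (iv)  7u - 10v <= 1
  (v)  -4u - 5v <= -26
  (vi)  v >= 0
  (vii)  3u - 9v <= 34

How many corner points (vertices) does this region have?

The feasible vertices (each the meet of two boundaries and inside every other half-plane) are:
  (239/13, 171/13)
  (171/7, 17)
  (31/2, 43/4)

3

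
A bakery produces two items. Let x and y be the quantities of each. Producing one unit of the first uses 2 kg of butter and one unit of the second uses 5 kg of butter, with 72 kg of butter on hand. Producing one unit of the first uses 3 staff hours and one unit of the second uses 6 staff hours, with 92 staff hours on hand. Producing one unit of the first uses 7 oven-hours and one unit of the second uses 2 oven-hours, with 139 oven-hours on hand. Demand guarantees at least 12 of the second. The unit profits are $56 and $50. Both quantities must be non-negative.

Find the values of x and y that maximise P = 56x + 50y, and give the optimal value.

x = 6, y = 12, maximum P = 936

Vertices and P = 56x + 50y:
  (0, 72/5) → P = 720
  (0, 12) → P = 600
  (6, 12) → P = 936

At the optimal vertex, 2x + 5y = 72 and y = 12.
Solving simultaneously gives x = 6, y = 12.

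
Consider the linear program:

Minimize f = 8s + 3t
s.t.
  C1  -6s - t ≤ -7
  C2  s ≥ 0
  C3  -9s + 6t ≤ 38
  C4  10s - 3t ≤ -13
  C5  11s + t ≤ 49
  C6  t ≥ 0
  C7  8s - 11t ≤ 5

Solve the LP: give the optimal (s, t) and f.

s = 2/7, t = 37/7, minimum f = 127/7

Feasible corners and f = 8s + 3t:
  (4/45, 97/15) → f = 181/9
  (2/7, 37/7) → f = 127/7
  (12/11, 263/33) → f = 359/11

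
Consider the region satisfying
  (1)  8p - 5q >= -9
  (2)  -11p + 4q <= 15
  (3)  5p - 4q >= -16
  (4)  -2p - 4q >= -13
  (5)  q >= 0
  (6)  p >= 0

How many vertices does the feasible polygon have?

Of the 15 pairwise boundary intersections, those satisfying every inequality are:
  (29/42, 61/21)
  (0, 9/5)
  (13/2, 0)
  (0, 0)

4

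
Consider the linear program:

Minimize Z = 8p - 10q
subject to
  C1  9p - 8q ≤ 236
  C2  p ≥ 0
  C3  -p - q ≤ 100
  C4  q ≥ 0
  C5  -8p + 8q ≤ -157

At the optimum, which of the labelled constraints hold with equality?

Feasible corners and Z = 8p - 10q:
  (236/9, 0) → Z = 1888/9
  (79, 475/8) → Z = 153/4
  (157/8, 0) → Z = 157

The minimum is at (79, 475/8). Substituting into each constraint, equality holds for C1 and C5; the remaining constraints have slack.

C1 and C5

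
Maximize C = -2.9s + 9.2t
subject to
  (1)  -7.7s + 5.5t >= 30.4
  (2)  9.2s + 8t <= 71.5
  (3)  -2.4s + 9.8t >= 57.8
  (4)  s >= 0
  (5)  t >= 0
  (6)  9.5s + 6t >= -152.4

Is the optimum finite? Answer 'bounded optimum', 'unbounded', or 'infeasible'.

Extreme points and C = -2.9s + 9.2t:
  (3001/2244, 83023/11220) → C = 7202971/112200
  (999/3113, 18605/3113) → C = 1682689/31130
  (0, 8.9375) → C = 82.225
  (0, 289/49) → C = 13294/245
The feasible region has finitely many vertices and no improving ray; the maximum is 82.225 at (0, 8.9375).

bounded optimum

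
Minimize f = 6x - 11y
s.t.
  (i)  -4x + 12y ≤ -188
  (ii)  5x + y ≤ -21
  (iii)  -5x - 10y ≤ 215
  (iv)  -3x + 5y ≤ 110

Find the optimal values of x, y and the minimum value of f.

The binding constraints are -4x + 12y = -188 and -5x - 10y = 215.
Solving simultaneously gives x = -7, y = -18.

x = -7, y = -18, minimum f = 156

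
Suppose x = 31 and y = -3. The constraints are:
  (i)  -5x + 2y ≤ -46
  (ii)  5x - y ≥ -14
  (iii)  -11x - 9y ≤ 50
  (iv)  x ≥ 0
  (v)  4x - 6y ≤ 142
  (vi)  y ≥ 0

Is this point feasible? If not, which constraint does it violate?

Constraint (vi): y = -3, which is not ≥ 0. All other constraints are satisfied.

not feasible — violates (vi)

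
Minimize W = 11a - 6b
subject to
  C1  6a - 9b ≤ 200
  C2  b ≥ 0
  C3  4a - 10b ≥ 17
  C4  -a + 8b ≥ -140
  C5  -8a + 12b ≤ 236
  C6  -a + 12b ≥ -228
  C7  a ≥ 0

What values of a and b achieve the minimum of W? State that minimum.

Extreme points and W = 11a - 6b:
  (100/3, 0) → W = 1100/3
  (1847/24, 349/12) → W = 16129/24
  (17/4, 0) → W = 187/4

a = 17/4, b = 0, minimum W = 187/4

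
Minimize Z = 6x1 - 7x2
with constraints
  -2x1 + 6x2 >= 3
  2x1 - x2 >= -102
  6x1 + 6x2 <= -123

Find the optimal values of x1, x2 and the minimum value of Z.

x1 = -245/6, x2 = 61/3, minimum Z = -1162/3

Extreme points and Z = 6x1 - 7x2:
  (-609/10, -99/5) → Z = -1134/5
  (-63/4, -19/4) → Z = -245/4
  (-245/6, 61/3) → Z = -1162/3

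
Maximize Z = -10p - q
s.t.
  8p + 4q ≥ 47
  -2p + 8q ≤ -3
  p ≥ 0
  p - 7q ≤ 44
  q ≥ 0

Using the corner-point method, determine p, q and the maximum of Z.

Vertices and Z = -10p - q:
  (97/18, 35/36) → Z = -1975/36
  (47/8, 0) → Z = -235/4
  (44, 0) → Z = -440
The feasible region is unbounded (it extends along (7, 1), (4, 1)), but Z strictly decreases along every unbounded feasible direction, so there is no improving ray and the maximum is attained at a vertex.

The optimum lies where 8p + 4q = 47 and -2p + 8q = -3.
Solving simultaneously gives p = 97/18, q = 35/36.

p = 97/18, q = 35/36, maximum Z = -1975/36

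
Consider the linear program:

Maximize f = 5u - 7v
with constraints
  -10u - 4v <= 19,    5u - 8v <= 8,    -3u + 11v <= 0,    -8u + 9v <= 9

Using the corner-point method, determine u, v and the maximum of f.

u = 88/31, v = 24/31, maximum f = 272/31

Vertices and f = 5u - 7v:
  (-6/5, -7/4) → f = 25/4
  (-207/122, -31/61) → f = -601/122
  (88/31, 24/31) → f = 272/31
  (-99/61, -27/61) → f = -306/61

The optimum lies where 5u - 8v = 8 and -3u + 11v = 0.
Solving simultaneously gives u = 88/31, v = 24/31.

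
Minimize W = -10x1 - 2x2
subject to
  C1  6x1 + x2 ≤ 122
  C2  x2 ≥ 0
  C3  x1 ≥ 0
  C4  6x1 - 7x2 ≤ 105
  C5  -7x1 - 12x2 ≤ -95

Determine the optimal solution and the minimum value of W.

Vertices and W = -10x1 - 2x2:
  (0, 122) → W = -244
  (959/48, 17/8) → W = -4897/24
  (35/2, 0) → W = -175
  (95/7, 0) → W = -950/7
  (0, 95/12) → W = -95/6

At the optimal vertex, 6x1 + x2 = 122 and x1 = 0.
Solving simultaneously gives x1 = 0, x2 = 122.

x1 = 0, x2 = 122, minimum W = -244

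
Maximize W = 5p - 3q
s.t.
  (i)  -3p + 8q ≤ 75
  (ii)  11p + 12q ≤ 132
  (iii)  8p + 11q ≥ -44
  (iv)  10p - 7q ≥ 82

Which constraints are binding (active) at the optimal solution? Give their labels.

Extreme points and W = 5p - 3q:
  (396/5, -308/5) → W = 2904/5
  (1908/197, 418/197) → W = 8286/197
  (297/83, -548/83) → W = 3129/83

The maximum is at (396/5, -308/5). Substituting into each constraint, equality holds for (ii) and (iii); the remaining constraints have slack.

(ii) and (iii)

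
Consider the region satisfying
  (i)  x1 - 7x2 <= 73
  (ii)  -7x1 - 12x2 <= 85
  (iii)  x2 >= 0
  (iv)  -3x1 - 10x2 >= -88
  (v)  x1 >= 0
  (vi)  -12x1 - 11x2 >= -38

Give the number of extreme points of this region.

Pairwise boundary intersections that survive every other constraint:
  (0, 0)
  (19/6, 0)
  (0, 38/11)

3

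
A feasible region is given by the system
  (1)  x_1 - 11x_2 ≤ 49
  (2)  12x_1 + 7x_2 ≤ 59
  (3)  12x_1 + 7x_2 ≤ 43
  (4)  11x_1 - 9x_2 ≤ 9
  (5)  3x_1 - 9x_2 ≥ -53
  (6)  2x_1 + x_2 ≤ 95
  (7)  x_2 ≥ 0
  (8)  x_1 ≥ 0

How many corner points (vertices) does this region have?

5

The feasible vertices (each the meet of two boundaries and inside every other half-plane) are:
  (90/37, 73/37)
  (16/129, 255/43)
  (9/11, 0)
  (0, 53/9)
  (0, 0)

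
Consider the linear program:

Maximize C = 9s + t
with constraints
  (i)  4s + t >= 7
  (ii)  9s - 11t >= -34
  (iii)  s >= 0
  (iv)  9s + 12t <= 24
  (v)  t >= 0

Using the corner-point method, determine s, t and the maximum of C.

s = 8/3, t = 0, maximum C = 24

Feasible corners and C = 9s + t:
  (20/13, 11/13) → C = 191/13
  (7/4, 0) → C = 63/4
  (8/3, 0) → C = 24

The binding constraints are 9s + 12t = 24 and t = 0.
Solving simultaneously gives s = 8/3, t = 0.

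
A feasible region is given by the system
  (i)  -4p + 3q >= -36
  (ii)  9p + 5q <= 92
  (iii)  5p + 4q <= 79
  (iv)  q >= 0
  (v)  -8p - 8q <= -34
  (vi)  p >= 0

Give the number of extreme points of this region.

Of the 15 pairwise boundary intersections, those satisfying every inequality are:
  (456/47, 44/47)
  (9, 0)
  (0, 92/5)
  (17/4, 0)
  (0, 17/4)

5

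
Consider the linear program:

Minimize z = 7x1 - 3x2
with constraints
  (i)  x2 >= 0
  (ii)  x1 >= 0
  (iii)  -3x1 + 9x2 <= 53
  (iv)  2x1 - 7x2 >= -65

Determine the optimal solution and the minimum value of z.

x1 = 0, x2 = 53/9, minimum z = -53/3

Extreme points and z = 7x1 - 3x2:
  (0, 0) → z = 0
  (0, 53/9) → z = -53/3
  (214/3, 89/3) → z = 1231/3
The feasible region is unbounded (it extends along (7, 2), (1, 0)), but z strictly increases along every unbounded feasible direction, so there is no improving ray and the minimum is attained at a vertex.

The optimum lies where x1 = 0 and -3x1 + 9x2 = 53.
Solving simultaneously gives x1 = 0, x2 = 53/9.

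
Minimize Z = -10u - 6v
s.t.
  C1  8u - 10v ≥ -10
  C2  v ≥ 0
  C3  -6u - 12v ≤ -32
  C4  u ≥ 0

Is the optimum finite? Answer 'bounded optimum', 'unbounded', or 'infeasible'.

From the feasible point (50/39, 79/39), moving in the direction (10, 8) keeps every constraint satisfied while Z decreases without bound.

unbounded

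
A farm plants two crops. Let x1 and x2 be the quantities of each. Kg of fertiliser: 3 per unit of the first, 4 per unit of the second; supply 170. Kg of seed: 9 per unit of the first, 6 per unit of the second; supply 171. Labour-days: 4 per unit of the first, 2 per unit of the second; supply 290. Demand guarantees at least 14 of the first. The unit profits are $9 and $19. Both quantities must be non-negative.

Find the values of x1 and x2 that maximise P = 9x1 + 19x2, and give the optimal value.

Corner points and P = 9x1 + 19x2:
  (19, 0) → P = 171
  (14, 0) → P = 126
  (14, 15/2) → P = 537/2

x1 = 14, x2 = 15/2, maximum P = 537/2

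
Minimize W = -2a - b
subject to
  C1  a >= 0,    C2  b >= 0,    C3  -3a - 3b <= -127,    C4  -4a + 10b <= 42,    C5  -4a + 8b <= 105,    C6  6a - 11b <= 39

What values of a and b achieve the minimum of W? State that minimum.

Vertices and W = -2a - b:
  (572/21, 317/21) → W = -487/7
  (1514/51, 215/17) → W = -3673/51
  (213/4, 51/2) → W = -132

a = 213/4, b = 51/2, minimum W = -132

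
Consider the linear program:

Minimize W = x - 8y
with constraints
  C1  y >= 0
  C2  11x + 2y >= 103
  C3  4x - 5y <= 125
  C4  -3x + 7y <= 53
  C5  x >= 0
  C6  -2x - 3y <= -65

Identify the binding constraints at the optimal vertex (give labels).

Corner points and W = x - 8y:
  (1140/13, 587/13) → W = -3556/13
  (350/11, 5/11) → W = 310/11
  (296/23, 301/23) → W = -2112/23

The minimum is at (1140/13, 587/13). Substituting into each constraint, equality holds for C3 and C4; the remaining constraints have slack.

C3 and C4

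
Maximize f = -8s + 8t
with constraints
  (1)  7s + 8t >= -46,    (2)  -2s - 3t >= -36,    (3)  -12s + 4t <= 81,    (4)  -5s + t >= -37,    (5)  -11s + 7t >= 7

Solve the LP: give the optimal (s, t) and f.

The optimum lies where -2s - 3t = -36 and -12s + 4t = 81.
Solving simultaneously gives s = -9/4, t = 27/2.

s = -9/4, t = 27/2, maximum f = 126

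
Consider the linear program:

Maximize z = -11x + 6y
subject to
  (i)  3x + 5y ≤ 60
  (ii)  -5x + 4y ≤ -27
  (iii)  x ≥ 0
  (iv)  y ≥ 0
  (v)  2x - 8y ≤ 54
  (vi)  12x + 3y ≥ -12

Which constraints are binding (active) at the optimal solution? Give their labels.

(ii) and (iv)

Corner points and z = -11x + 6y:
  (375/37, 219/37) → z = -2811/37
  (20, 0) → z = -220
  (27/5, 0) → z = -297/5

The maximum is at (27/5, 0). Substituting into each constraint, equality holds for (ii) and (iv); the remaining constraints have slack.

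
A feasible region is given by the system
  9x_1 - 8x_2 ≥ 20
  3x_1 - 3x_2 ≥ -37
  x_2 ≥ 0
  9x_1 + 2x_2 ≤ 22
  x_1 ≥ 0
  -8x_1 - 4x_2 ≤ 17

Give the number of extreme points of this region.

3

Of the 15 pairwise boundary intersections, those satisfying every inequality are:
  (20/9, 0)
  (12/5, 1/5)
  (22/9, 0)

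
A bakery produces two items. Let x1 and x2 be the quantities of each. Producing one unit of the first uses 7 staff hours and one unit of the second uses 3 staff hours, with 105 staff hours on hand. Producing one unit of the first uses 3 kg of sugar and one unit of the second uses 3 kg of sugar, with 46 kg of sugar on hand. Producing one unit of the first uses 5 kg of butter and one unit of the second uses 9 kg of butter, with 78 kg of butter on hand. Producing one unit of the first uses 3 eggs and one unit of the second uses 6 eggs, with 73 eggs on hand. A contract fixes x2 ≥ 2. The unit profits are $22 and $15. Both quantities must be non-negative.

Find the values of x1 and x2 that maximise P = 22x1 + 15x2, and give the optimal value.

Vertices and P = 22x1 + 15x2:
  (0, 26/3) → P = 130
  (0, 2) → P = 30
  (12, 2) → P = 294

The optimum lies where 5x1 + 9x2 = 78 and x2 = 2.
Solving simultaneously gives x1 = 12, x2 = 2.

x1 = 12, x2 = 2, maximum P = 294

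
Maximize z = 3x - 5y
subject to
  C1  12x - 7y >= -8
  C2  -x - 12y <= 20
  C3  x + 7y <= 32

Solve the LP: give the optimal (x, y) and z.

x = 524/5, y = -52/5, maximum z = 1832/5

Corner points and z = 3x - 5y:
  (-236/151, -232/151) → z = 452/151
  (24/13, 56/13) → z = -16
  (524/5, -52/5) → z = 1832/5

The optimum lies where -x - 12y = 20 and x + 7y = 32.
Solving simultaneously gives x = 524/5, y = -52/5.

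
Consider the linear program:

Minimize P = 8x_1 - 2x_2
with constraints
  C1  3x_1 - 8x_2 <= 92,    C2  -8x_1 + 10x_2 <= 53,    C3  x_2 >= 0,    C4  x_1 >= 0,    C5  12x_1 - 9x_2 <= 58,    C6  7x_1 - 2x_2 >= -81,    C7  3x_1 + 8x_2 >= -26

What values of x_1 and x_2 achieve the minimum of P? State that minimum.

At the optimal vertex, -8x_1 + 10x_2 = 53 and x_1 = 0.
Solving simultaneously gives x_1 = 0, x_2 = 53/10.

x_1 = 0, x_2 = 53/10, minimum P = -53/5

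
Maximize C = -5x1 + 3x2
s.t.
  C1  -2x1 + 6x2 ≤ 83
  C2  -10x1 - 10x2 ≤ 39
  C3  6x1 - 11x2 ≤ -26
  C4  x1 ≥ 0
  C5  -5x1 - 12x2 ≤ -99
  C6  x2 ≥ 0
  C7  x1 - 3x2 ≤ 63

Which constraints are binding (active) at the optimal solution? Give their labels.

C1 and C4

Feasible corners and C = -5x1 + 3x2:
  (757/14, 223/7) → C = -2447/14
  (0, 83/6) → C = 83/2
  (777/127, 724/127) → C = -1713/127
  (0, 33/4) → C = 99/4

The maximum is at (0, 83/6). Substituting into each constraint, equality holds for C1 and C4; the remaining constraints have slack.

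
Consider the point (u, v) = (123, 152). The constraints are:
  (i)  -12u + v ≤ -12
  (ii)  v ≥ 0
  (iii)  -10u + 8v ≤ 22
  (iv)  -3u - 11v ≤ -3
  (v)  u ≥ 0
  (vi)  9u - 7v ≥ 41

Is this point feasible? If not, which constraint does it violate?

(i): -1324 ≤ -12 ✓
(ii): 152 ≥ 0 ✓
(iii): -14 ≤ 22 ✓
(iv): -2041 ≤ -3 ✓
(v): 123 ≥ 0 ✓
(vi): 43 ≥ 41 ✓

feasible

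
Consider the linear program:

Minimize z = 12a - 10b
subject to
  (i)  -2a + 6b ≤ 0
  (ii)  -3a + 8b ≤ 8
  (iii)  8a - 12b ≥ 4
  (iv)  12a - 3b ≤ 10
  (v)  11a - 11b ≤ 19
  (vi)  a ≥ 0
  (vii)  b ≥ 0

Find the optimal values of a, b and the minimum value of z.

Feasible corners and z = 12a - 10b:
  (9/10, 4/15) → z = 122/15
  (1/2, 0) → z = 6
  (5/6, 0) → z = 10

a = 1/2, b = 0, minimum z = 6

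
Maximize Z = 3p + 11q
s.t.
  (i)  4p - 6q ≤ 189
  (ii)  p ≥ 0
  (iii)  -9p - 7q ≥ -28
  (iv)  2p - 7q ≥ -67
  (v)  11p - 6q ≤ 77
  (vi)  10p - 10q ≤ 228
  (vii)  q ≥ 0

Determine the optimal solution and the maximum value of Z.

Corner points and Z = 3p + 11q:
  (0, 4) → Z = 44
  (0, 0) → Z = 0
  (28/9, 0) → Z = 28/3

p = 0, q = 4, maximum Z = 44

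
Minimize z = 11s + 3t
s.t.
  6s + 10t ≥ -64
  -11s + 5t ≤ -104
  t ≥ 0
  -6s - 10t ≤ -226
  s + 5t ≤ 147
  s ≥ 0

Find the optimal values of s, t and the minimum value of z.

Corner points and z = 11s + 3t:
  (31/2, 133/10) → z = 1052/5
  (251/12, 1513/60) → z = 4586/15
  (113/3, 0) → z = 1243/3
  (147, 0) → z = 1617

s = 31/2, t = 133/10, minimum z = 1052/5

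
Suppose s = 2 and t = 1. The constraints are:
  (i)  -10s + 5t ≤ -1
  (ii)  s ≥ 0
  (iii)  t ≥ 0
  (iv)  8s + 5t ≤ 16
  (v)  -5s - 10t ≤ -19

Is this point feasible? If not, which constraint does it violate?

Constraint (iv): 8s + 5t = 21, which is not ≤ 16. All other constraints are satisfied.

not feasible — violates (iv)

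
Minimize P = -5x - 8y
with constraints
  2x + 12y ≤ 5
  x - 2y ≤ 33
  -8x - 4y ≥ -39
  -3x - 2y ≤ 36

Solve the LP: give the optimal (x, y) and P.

Feasible corners and P = -5x - 8y:
  (56/11, -19/44) → P = -22
  (-221/16, 87/32) → P = 757/16
  (21/2, -45/4) → P = 75/2
  (-3/4, -135/8) → P = 555/4

The optimum lies where 2x + 12y = 5 and -8x - 4y = -39.
Solving simultaneously gives x = 56/11, y = -19/44.

x = 56/11, y = -19/44, minimum P = -22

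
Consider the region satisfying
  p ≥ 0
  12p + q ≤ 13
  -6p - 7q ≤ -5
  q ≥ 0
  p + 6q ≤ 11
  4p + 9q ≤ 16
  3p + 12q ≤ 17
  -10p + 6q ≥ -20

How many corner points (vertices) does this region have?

Of the 28 pairwise boundary intersections, those satisfying every inequality are:
  (0, 5/7)
  (0, 17/12)
  (13/12, 0)
  (139/141, 55/47)
  (5/6, 0)

5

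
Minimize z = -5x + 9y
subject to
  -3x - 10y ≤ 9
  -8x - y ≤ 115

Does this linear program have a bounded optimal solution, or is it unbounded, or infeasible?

From the feasible point (-163/11, 39/11), moving in the direction (10, -3) keeps every constraint satisfied while z decreases without bound.

unbounded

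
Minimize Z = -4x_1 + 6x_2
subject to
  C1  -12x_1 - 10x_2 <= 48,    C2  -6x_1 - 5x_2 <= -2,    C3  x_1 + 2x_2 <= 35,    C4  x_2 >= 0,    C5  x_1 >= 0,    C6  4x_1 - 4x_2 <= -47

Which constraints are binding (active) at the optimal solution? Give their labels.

Extreme points and Z = -4x_1 + 6x_2:
  (0, 35/2) → Z = 105
  (23/6, 187/12) → Z = 469/6
  (0, 47/4) → Z = 141/2

The minimum is at (0, 47/4). Substituting into each constraint, equality holds for C5 and C6; the remaining constraints have slack.

C5 and C6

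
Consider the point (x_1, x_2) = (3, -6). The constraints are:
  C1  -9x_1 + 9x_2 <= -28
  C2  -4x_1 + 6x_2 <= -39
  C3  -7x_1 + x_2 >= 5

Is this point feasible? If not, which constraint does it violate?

not feasible — violates C3

Constraint C3: -7x_1 + x_2 = -27, which is not ≥ 5. All other constraints are satisfied.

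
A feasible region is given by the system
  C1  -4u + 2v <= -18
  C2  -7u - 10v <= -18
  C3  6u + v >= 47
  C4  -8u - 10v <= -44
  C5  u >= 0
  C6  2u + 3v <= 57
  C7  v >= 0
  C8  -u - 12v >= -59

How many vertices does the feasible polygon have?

Intersecting each pair of boundary lines and keeping only the points that satisfy every inequality leaves:
  (47/6, 0)
  (505/71, 307/71)
  (57/2, 0)
  (169/7, 61/21)

4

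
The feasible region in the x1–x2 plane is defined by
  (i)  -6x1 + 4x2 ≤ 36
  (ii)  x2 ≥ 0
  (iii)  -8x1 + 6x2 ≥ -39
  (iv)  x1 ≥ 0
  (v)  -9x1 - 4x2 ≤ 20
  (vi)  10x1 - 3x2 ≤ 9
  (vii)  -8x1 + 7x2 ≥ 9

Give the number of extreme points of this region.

Of the 21 pairwise boundary intersections, those satisfying every inequality are:
  (0, 9)
  (72/11, 207/11)
  (0, 9/7)
  (45/23, 81/23)

4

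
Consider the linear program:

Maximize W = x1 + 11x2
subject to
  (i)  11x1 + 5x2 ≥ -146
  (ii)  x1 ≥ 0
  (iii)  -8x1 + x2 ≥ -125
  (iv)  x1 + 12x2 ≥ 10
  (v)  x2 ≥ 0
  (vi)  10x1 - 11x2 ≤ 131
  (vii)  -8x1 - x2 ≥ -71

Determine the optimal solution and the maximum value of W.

x1 = 0, x2 = 71, maximum W = 781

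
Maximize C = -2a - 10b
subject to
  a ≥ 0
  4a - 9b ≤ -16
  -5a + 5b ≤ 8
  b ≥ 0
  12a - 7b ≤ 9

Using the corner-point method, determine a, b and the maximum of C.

Corner points and C = -2a - 10b:
  (8/25, 48/25) → C = -496/25
  (193/80, 57/20) → C = -1333/40
  (101/25, 141/25) → C = -1612/25

a = 8/25, b = 48/25, maximum C = -496/25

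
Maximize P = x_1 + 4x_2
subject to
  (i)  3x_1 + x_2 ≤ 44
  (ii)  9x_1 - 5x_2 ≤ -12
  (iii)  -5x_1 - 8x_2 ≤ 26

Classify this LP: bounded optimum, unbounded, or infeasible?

From the feasible point (26/3, 18), moving in the direction (-8, 5) keeps every constraint satisfied while P increases without bound.

unbounded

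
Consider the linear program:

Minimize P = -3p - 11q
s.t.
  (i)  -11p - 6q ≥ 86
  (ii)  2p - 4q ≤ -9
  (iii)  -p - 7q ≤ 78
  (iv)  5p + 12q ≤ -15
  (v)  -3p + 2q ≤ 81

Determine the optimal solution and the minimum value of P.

p = -501/23, q = 180/23, minimum P = -477/23

Extreme points and P = -3p - 11q:
  (-199/28, -73/56) → P = 1997/56
  (-157/17, 265/102) → P = -89/102
  (-125/6, -49/6) → P = 457/3
  (-723/23, -153/23) → P = 3852/23
  (-501/23, 180/23) → P = -477/23

The binding constraints are 5p + 12q = -15 and -3p + 2q = 81.
Solving simultaneously gives p = -501/23, q = 180/23.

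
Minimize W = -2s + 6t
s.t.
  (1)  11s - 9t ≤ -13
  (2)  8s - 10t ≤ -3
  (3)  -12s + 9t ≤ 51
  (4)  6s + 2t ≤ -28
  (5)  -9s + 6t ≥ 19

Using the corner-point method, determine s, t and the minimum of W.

s = -161/16, t = -31/4, minimum W = -211/8

Corner points and W = -2s + 6t:
  (-161/16, -31/4) → W = -211/8
  (-86/21, -125/42) → W = -29/3
  (-59/13, -5/13) → W = 88/13
  (-103/27, -23/9) → W = -208/27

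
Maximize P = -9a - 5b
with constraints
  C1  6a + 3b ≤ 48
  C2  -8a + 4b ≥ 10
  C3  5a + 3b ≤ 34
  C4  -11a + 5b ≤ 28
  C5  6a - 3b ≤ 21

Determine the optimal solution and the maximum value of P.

a = -31/2, b = -57/2, maximum P = 282

The optimum lies where -8a + 4b = 10 and -11a + 5b = 28.
Solving simultaneously gives a = -31/2, b = -57/2.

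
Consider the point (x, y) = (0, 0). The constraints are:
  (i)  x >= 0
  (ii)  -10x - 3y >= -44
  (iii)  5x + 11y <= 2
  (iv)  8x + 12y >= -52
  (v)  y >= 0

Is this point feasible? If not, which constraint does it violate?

(i): 0 ≥ 0 ✓
(ii): 0 ≥ -44 ✓
(iii): 0 ≤ 2 ✓
(iv): 0 ≥ -52 ✓
(v): 0 ≥ 0 ✓

feasible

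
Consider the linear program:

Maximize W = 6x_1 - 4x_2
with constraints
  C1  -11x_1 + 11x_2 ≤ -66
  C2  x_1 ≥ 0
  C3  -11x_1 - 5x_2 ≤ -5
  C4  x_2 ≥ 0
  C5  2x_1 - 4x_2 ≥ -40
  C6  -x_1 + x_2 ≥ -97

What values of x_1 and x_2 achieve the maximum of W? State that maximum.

Extreme points and W = 6x_1 - 4x_2:
  (6, 0) → W = 36
  (32, 26) → W = 88
  (97, 0) → W = 582
  (214, 117) → W = 816

x_1 = 214, x_2 = 117, maximum W = 816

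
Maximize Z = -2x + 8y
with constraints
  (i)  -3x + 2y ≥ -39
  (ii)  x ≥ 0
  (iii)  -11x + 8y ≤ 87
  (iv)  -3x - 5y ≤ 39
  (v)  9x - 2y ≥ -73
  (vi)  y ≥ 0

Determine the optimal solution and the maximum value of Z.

x = 243, y = 345, maximum Z = 2274

Corner points and Z = -2x + 8y:
  (243, 345) → Z = 2274
  (13, 0) → Z = -26
  (0, 87/8) → Z = 87
  (0, 0) → Z = 0

The optimum lies where -3x + 2y = -39 and -11x + 8y = 87.
Solving simultaneously gives x = 243, y = 345.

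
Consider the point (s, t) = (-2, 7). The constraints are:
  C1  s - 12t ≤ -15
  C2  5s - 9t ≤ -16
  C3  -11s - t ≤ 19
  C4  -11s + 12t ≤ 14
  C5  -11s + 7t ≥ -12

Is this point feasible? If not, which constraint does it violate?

Constraint C4: -11s + 12t = 106, which is not ≤ 14. All other constraints are satisfied.

not feasible — violates C4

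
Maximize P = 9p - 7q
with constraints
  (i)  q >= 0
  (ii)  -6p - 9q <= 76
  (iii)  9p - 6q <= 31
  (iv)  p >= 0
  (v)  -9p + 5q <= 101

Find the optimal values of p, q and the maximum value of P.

Vertices and P = 9p - 7q:
  (31/9, 0) → P = 31
  (0, 0) → P = 0
  (0, 101/5) → P = -707/5
The feasible region is unbounded (it extends along (5, 9), (2, 3)), but P strictly decreases along every unbounded feasible direction, so there is no improving ray and the maximum is attained at a vertex.

p = 31/9, q = 0, maximum P = 31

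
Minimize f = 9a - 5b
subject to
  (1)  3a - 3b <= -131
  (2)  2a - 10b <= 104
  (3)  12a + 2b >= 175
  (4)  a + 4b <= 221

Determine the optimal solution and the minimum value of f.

Corner points and f = 9a - 5b:
  (263/42, 699/14) → f = -1353/7
  (139/15, 794/15) → f = -2719/15
  (129/23, 2477/46) → f = -10063/46

At the optimal vertex, 12a + 2b = 175 and a + 4b = 221.
Solving simultaneously gives a = 129/23, b = 2477/46.

a = 129/23, b = 2477/46, minimum f = -10063/46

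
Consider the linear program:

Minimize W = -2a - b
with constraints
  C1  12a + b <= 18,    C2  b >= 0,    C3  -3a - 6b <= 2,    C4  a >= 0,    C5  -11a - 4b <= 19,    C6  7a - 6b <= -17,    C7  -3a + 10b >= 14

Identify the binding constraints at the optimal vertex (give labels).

Corner points and W = -2a - b:
  (0, 18) → W = -18
  (91/79, 330/79) → W = -512/79
  (0, 17/6) → W = -17/6

The minimum is at (0, 18). Substituting into each constraint, equality holds for C1 and C4; the remaining constraints have slack.

C1 and C4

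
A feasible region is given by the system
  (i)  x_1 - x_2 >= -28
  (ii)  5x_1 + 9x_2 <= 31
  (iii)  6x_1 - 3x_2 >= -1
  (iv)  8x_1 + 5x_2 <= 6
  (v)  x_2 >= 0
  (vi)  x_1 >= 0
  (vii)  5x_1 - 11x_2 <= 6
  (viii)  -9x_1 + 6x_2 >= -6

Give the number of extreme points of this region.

Intersecting each pair of boundary lines and keeping only the points that satisfy every inequality leaves:
  (13/54, 22/27)
  (0, 1/3)
  (22/31, 2/31)
  (0, 0)
  (2/3, 0)

5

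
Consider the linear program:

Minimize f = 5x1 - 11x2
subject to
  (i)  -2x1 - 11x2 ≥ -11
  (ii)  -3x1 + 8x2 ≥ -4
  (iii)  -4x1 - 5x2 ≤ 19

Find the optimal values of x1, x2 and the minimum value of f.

x1 = -132/17, x2 = 41/17, minimum f = -1111/17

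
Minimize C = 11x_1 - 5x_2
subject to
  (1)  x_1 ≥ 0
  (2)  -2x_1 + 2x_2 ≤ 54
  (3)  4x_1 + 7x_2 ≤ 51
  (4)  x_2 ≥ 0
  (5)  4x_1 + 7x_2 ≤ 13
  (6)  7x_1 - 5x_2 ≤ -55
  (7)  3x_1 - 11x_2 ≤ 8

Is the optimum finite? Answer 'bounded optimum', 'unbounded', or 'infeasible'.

infeasible

The boundaries x_1 = 0 and x_2 = 0 meet at (0, 0), but that point violates 7x_1 - 5x_2 ≤ -55. Every candidate vertex is excluded by some other constraint, so the feasible region is empty.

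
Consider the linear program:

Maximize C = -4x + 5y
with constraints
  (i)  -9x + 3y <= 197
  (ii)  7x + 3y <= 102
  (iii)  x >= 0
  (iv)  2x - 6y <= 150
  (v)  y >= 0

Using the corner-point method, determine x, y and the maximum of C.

The optimum lies where 7x + 3y = 102 and x = 0.
Solving simultaneously gives x = 0, y = 34.

x = 0, y = 34, maximum C = 170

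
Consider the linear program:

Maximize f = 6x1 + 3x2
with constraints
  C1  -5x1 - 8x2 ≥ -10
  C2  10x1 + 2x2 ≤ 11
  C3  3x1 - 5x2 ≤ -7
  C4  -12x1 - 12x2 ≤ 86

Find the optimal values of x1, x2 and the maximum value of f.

x1 = -6/49, x2 = 65/49, maximum f = 159/49

At the optimal vertex, -5x1 - 8x2 = -10 and 3x1 - 5x2 = -7.
Solving simultaneously gives x1 = -6/49, x2 = 65/49.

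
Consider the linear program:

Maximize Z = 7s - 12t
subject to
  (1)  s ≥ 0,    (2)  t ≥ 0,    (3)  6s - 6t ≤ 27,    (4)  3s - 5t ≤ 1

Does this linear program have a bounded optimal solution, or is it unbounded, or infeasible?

bounded optimum

Vertices and Z = 7s - 12t:
  (0, 0) → Z = 0
  (1/3, 0) → Z = 7/3
  (43/4, 25/4) → Z = 1/4
The feasible region has finitely many vertices and no improving ray; the maximum is 7/3 at (1/3, 0).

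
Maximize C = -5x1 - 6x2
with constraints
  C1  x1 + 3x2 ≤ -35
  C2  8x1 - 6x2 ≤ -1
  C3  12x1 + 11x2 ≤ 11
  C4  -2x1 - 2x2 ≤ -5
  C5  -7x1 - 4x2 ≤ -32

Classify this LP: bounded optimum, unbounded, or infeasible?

infeasible

The boundaries -2x1 - 2x2 = -5 and -7x1 - 4x2 = -32 meet at (22/3, -29/6), but that point violates x1 + 3x2 ≤ -35. Every candidate vertex is excluded by some other constraint, so the feasible region is empty.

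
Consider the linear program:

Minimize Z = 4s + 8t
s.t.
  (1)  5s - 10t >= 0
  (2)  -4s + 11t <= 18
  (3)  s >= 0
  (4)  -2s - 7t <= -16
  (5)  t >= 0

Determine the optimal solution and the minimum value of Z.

Vertices and Z = 4s + 8t:
  (12, 6) → Z = 96
  (32/11, 16/11) → Z = 256/11
  (8, 0) → Z = 32
The feasible region is unbounded (it extends along (1, 0), (11, 4)), but Z strictly increases along every unbounded feasible direction, so there is no improving ray and the minimum is attained at a vertex.

s = 32/11, t = 16/11, minimum Z = 256/11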